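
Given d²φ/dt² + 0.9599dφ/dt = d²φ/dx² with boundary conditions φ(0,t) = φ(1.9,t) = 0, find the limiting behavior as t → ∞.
φ → 0. Damping (γ=0.9599) dissipates energy; oscillations decay exponentially.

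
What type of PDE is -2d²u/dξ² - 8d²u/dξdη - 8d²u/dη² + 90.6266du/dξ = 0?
With A = -2, B = -8, C = -8, the discriminant is 0. This is a parabolic PDE.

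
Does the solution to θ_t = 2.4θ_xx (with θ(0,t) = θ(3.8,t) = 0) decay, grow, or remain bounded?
θ → 0. Heat diffuses out through both boundaries.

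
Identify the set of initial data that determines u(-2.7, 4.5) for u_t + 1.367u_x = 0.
A single point: x = -8.8515. The characteristic through (-2.7, 4.5) is x - 1.367t = const, so x = -2.7 - 1.367·4.5 = -8.8515.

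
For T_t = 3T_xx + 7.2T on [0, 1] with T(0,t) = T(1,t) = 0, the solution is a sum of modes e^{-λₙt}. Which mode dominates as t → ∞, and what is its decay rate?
Eigenvalues: λₙ = 3n²π²/1² - 7.2.
First three modes:
  n=1: λ₁ = 3π² - 7.2 ≈ 22.409
  n=2: λ₂ = 12π² - 7.2 ≈ 111.235
  n=3: λ₃ = 27π² - 7.2 ≈ 259.279
Since 3π² ≈ 29.609 > 7.2, all λₙ > 0.
The n=1 mode decays slowest → dominates as t → ∞.
Asymptotic: T ~ c₁ sin(πx/1) e^{-λ₁t} with decay rate λ₁ ≈ 22.409.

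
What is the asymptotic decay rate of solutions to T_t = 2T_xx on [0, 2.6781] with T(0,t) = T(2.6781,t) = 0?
Eigenvalues: λₙ = 2n²π²/2.6781².
First three modes:
  n=1: λ₁ = 2π²/2.6781² ≈ 2.752
  n=2: λ₂ = 8π²/2.6781² ≈ 11.009 (4× faster decay)
  n=3: λ₃ = 18π²/2.6781² ≈ 24.77 (9× faster decay)
As t → ∞, higher modes decay exponentially faster. The n=1 mode dominates: T ~ c₁ sin(πx/2.6781) e^{-λ₁t}.
Decay rate: λ₁ = 2π²/2.6781² ≈ 2.752.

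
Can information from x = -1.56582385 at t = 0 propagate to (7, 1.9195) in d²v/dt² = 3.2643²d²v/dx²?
No. The domain of dependence is [0.73417615, 13.26582385], and -1.56582385 is outside this interval.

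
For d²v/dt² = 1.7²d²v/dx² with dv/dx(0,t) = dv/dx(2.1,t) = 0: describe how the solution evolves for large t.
v oscillates about a mean that drifts linearly in t (generically unbounded; no decay). There is no damping, so the nonconstant modes persist as standing waves (energy conserved, no decay). But with Neumann conditions at both ends the constant mode has eigenvalue 0: the spatial mean M(t) of v satisfies M'' = 0, so M(t) = M(0) + M'(0)·t. Unless the initial velocity has zero mean (∫v_t(x,0)dx = 0), the solution grows linearly in t (unbounded, though not exponentially); if it does have zero mean, the solution stays bounded and simply oscillates.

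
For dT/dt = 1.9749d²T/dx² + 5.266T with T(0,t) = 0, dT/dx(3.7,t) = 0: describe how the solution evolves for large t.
T grows unboundedly. Reaction dominates diffusion (r=5.266 > κπ²/(4L²)≈0.36); solution grows exponentially.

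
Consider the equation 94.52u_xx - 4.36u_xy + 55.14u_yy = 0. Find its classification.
Elliptic. (A = 94.52, B = -4.36, C = 55.14 gives B² - 4AC = -20828.3216.)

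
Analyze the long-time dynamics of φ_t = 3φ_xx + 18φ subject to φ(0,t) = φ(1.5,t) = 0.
Long-time behavior: φ grows unboundedly. Reaction dominates diffusion (r=18 > κπ²/L²≈13.16); solution grows exponentially.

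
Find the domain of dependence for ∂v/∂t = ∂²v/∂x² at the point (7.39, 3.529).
The entire real line. The heat equation has infinite propagation speed: any initial disturbance instantly affects all points (though exponentially small far away).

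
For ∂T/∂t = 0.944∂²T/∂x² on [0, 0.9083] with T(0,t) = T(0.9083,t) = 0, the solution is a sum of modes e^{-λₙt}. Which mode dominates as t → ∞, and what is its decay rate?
Eigenvalues: λₙ = 0.944n²π²/0.9083².
First three modes:
  n=1: λ₁ = 0.944π²/0.9083² ≈ 11.293
  n=2: λ₂ = 3.776π²/0.9083² ≈ 45.172 (4× faster decay)
  n=3: λ₃ = 8.496π²/0.9083² ≈ 101.638 (9× faster decay)
As t → ∞, higher modes decay exponentially faster. The n=1 mode dominates: T ~ c₁ sin(πx/0.9083) e^{-λ₁t}.
Decay rate: λ₁ = 0.944π²/0.9083² ≈ 11.293.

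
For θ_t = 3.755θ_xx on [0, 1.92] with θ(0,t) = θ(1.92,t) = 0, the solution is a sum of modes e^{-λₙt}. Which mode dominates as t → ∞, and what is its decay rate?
Eigenvalues: λₙ = 3.755n²π²/1.92².
First three modes:
  n=1: λ₁ = 3.755π²/1.92² ≈ 10.053
  n=2: λ₂ = 15.02π²/1.92² ≈ 40.213 (4× faster decay)
  n=3: λ₃ = 33.795π²/1.92² ≈ 90.479 (9× faster decay)
As t → ∞, higher modes decay exponentially faster. The n=1 mode dominates: θ ~ c₁ sin(πx/1.92) e^{-λ₁t}.
Decay rate: λ₁ = 3.755π²/1.92² ≈ 10.053.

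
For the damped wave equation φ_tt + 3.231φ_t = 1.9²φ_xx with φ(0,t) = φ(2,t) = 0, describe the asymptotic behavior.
φ → 0. Damping (γ=3.231) dissipates energy; oscillations decay exponentially.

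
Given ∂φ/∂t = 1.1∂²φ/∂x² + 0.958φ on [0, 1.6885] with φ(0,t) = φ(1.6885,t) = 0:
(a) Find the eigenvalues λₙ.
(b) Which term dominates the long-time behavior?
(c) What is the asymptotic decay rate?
Eigenvalues: λₙ = 1.1n²π²/1.6885² - 0.958.
First three modes:
  n=1: λ₁ = 1.1π²/1.6885² - 0.958 ≈ 2.85
  n=2: λ₂ = 4.4π²/1.6885² - 0.958 ≈ 14.274
  n=3: λ₃ = 9.9π²/1.6885² - 0.958 ≈ 33.313
Since 1.1π²/1.6885² ≈ 3.808 > 0.958, all λₙ > 0.
The n=1 mode decays slowest → dominates as t → ∞.
Asymptotic: φ ~ c₁ sin(πx/1.6885) e^{-λ₁t} with decay rate λ₁ ≈ 2.85.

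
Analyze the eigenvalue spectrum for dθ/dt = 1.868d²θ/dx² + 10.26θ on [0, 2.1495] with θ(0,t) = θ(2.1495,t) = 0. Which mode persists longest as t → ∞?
Eigenvalues: λₙ = 1.868n²π²/2.1495² - 10.26.
First three modes:
  n=1: λ₁ = 1.868π²/2.1495² - 10.26 ≈ -6.27
  n=2: λ₂ = 7.472π²/2.1495² - 10.26 ≈ 5.701
  n=3: λ₃ = 16.812π²/2.1495² - 10.26 ≈ 25.652
Since 1.868π²/2.1495² ≈ 3.99 < 10.26, λ₁ < 0.
The n=1 mode grows fastest (−λₙ is largest for n=1) → dominates.
Asymptotic: θ ~ c₁ sin(πx/2.1495) e^{6.27t} (exponential growth at rate −λ₁ ≈ 6.27).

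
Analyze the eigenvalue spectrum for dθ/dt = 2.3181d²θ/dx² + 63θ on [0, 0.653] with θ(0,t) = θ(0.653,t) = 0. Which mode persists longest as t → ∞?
Eigenvalues: λₙ = 2.3181n²π²/0.653² - 63.
First three modes:
  n=1: λ₁ = 2.3181π²/0.653² - 63 ≈ -9.346
  n=2: λ₂ = 9.2724π²/0.653² - 63 ≈ 151.618
  n=3: λ₃ = 20.8629π²/0.653² - 63 ≈ 419.89
Since 2.3181π²/0.653² ≈ 53.654 < 63, λ₁ < 0.
The n=1 mode grows fastest (−λₙ is largest for n=1) → dominates.
Asymptotic: θ ~ c₁ sin(πx/0.653) e^{9.346t} (exponential growth at rate −λ₁ ≈ 9.346).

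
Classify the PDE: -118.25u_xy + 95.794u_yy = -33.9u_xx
Rewriting in standard form: 33.9u_xx - 118.25u_xy + 95.794u_yy = 0. A = 33.9, B = -118.25, C = 95.794. Discriminant B² - 4AC = 993.3961. Since 993.3961 > 0, hyperbolic.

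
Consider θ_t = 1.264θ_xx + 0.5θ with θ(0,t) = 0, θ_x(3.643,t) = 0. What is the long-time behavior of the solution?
As t → ∞, θ grows unboundedly. Reaction dominates diffusion (r=0.5 > κπ²/(4L²)≈0.24); solution grows exponentially.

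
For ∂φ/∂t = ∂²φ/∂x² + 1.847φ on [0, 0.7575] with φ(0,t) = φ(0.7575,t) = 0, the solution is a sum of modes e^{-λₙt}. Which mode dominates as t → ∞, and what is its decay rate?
Eigenvalues: λₙ = n²π²/0.7575² - 1.847.
First three modes:
  n=1: λ₁ = π²/0.7575² - 1.847 ≈ 15.353
  n=2: λ₂ = 4π²/0.7575² - 1.847 ≈ 66.954
  n=3: λ₃ = 9π²/0.7575² - 1.847 ≈ 152.955
Since π²/0.7575² ≈ 17.2 > 1.847, all λₙ > 0.
The n=1 mode decays slowest → dominates as t → ∞.
Asymptotic: φ ~ c₁ sin(πx/0.7575) e^{-λ₁t} with decay rate λ₁ ≈ 15.353.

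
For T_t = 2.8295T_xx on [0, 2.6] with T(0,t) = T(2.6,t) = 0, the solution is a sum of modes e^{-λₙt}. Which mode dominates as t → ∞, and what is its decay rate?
Eigenvalues: λₙ = 2.8295n²π²/2.6².
First three modes:
  n=1: λ₁ = 2.8295π²/2.6² ≈ 4.131
  n=2: λ₂ = 11.318π²/2.6² ≈ 16.524 (4× faster decay)
  n=3: λ₃ = 25.4655π²/2.6² ≈ 37.18 (9× faster decay)
As t → ∞, higher modes decay exponentially faster. The n=1 mode dominates: T ~ c₁ sin(πx/2.6) e^{-λ₁t}.
Decay rate: λ₁ = 2.8295π²/2.6² ≈ 4.131.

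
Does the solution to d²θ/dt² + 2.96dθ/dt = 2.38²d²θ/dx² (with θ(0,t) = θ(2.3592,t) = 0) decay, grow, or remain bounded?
θ → 0. Damping (γ=2.96) dissipates energy; oscillations decay exponentially.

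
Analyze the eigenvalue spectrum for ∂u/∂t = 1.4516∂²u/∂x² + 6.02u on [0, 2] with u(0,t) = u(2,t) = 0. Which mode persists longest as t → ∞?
Eigenvalues: λₙ = 1.4516n²π²/2² - 6.02.
First three modes:
  n=1: λ₁ = 1.4516π²/2² - 6.02 ≈ -2.438
  n=2: λ₂ = 5.8064π²/2² - 6.02 ≈ 8.307
  n=3: λ₃ = 13.0644π²/2² - 6.02 ≈ 26.215
Since 1.4516π²/2² ≈ 3.582 < 6.02, λ₁ < 0.
The n=1 mode grows fastest (−λₙ is largest for n=1) → dominates.
Asymptotic: u ~ c₁ sin(πx/2) e^{2.438t} (exponential growth at rate −λ₁ ≈ 2.438).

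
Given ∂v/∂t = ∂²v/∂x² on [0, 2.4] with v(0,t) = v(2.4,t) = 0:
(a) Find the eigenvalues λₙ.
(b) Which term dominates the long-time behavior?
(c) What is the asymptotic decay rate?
Eigenvalues: λₙ = n²π²/2.4².
First three modes:
  n=1: λ₁ = π²/2.4² ≈ 1.713
  n=2: λ₂ = 4π²/2.4² ≈ 6.854 (4× faster decay)
  n=3: λ₃ = 9π²/2.4² ≈ 15.421 (9× faster decay)
As t → ∞, higher modes decay exponentially faster. The n=1 mode dominates: v ~ c₁ sin(πx/2.4) e^{-λ₁t}.
Decay rate: λ₁ = π²/2.4² ≈ 1.713.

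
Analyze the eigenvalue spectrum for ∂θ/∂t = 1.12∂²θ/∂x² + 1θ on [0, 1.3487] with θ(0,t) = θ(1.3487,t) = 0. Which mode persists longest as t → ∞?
Eigenvalues: λₙ = 1.12n²π²/1.3487² - 1.
First three modes:
  n=1: λ₁ = 1.12π²/1.3487² - 1 ≈ 5.077
  n=2: λ₂ = 4.48π²/1.3487² - 1 ≈ 23.308
  n=3: λ₃ = 10.08π²/1.3487² - 1 ≈ 53.693
Since 1.12π²/1.3487² ≈ 6.077 > 1, all λₙ > 0.
The n=1 mode decays slowest → dominates as t → ∞.
Asymptotic: θ ~ c₁ sin(πx/1.3487) e^{-λ₁t} with decay rate λ₁ ≈ 5.077.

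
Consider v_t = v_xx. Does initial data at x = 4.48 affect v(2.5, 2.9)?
Yes, for any finite x. The heat equation has infinite propagation speed, so all initial data affects all points at any t > 0.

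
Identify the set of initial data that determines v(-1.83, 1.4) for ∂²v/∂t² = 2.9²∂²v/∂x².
Domain of dependence: [-5.89, 2.23]. Signals travel at speed 2.9, so data within |x - -1.83| ≤ 2.9·1.4 = 4.06 can reach the point.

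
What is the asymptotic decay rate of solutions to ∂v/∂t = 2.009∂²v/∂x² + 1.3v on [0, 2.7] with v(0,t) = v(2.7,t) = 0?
Eigenvalues: λₙ = 2.009n²π²/2.7² - 1.3.
First three modes:
  n=1: λ₁ = 2.009π²/2.7² - 1.3 ≈ 1.42
  n=2: λ₂ = 8.036π²/2.7² - 1.3 ≈ 9.58
  n=3: λ₃ = 18.081π²/2.7² - 1.3 ≈ 23.179
Since 2.009π²/2.7² ≈ 2.72 > 1.3, all λₙ > 0.
The n=1 mode decays slowest → dominates as t → ∞.
Asymptotic: v ~ c₁ sin(πx/2.7) e^{-λ₁t} with decay rate λ₁ ≈ 1.42.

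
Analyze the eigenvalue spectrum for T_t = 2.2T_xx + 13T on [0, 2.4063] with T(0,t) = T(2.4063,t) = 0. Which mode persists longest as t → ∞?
Eigenvalues: λₙ = 2.2n²π²/2.4063² - 13.
First three modes:
  n=1: λ₁ = 2.2π²/2.4063² - 13 ≈ -9.25
  n=2: λ₂ = 8.8π²/2.4063² - 13 ≈ 2
  n=3: λ₃ = 19.8π²/2.4063² - 13 ≈ 20.749
Since 2.2π²/2.4063² ≈ 3.75 < 13, λ₁ < 0.
The n=1 mode grows fastest (−λₙ is largest for n=1) → dominates.
Asymptotic: T ~ c₁ sin(πx/2.4063) e^{9.25t} (exponential growth at rate −λ₁ ≈ 9.25).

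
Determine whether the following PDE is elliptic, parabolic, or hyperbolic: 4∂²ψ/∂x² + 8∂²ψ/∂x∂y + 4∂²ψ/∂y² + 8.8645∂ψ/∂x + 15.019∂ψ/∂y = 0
Coefficients: A = 4, B = 8, C = 4. B² - 4AC = 0, which is zero, so the equation is parabolic.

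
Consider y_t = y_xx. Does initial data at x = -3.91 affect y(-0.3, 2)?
Yes, for any finite x. The heat equation has infinite propagation speed, so all initial data affects all points at any t > 0.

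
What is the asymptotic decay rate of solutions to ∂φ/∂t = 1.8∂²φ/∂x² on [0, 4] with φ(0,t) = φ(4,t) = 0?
Eigenvalues: λₙ = 1.8n²π²/4².
First three modes:
  n=1: λ₁ = 1.8π²/4² ≈ 1.11
  n=2: λ₂ = 7.2π²/4² ≈ 4.441 (4× faster decay)
  n=3: λ₃ = 16.2π²/4² ≈ 9.993 (9× faster decay)
As t → ∞, higher modes decay exponentially faster. The n=1 mode dominates: φ ~ c₁ sin(πx/4) e^{-λ₁t}.
Decay rate: λ₁ = 1.8π²/4² ≈ 1.11.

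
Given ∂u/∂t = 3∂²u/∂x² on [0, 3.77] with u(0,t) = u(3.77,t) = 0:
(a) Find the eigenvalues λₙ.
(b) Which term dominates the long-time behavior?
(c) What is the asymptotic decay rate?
Eigenvalues: λₙ = 3n²π²/3.77².
First three modes:
  n=1: λ₁ = 3π²/3.77² ≈ 2.083
  n=2: λ₂ = 12π²/3.77² ≈ 8.333 (4× faster decay)
  n=3: λ₃ = 27π²/3.77² ≈ 18.749 (9× faster decay)
As t → ∞, higher modes decay exponentially faster. The n=1 mode dominates: u ~ c₁ sin(πx/3.77) e^{-λ₁t}.
Decay rate: λ₁ = 3π²/3.77² ≈ 2.083.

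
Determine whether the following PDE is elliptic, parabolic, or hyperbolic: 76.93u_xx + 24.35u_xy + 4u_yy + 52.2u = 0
Coefficients: A = 76.93, B = 24.35, C = 4. B² - 4AC = -637.9575, which is negative, so the equation is elliptic.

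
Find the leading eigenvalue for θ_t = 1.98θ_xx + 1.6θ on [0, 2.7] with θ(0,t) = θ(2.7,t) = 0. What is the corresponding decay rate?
Eigenvalues: λₙ = 1.98n²π²/2.7² - 1.6.
First three modes:
  n=1: λ₁ = 1.98π²/2.7² - 1.6 ≈ 1.081
  n=2: λ₂ = 7.92π²/2.7² - 1.6 ≈ 9.123
  n=3: λ₃ = 17.82π²/2.7² - 1.6 ≈ 22.526
Since 1.98π²/2.7² ≈ 2.681 > 1.6, all λₙ > 0.
The n=1 mode decays slowest → dominates as t → ∞.
Asymptotic: θ ~ c₁ sin(πx/2.7) e^{-λ₁t} with decay rate λ₁ ≈ 1.081.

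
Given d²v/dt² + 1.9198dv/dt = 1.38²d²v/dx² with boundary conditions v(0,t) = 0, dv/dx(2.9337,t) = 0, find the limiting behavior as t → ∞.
v → 0. Damping (γ=1.9198) dissipates energy; oscillations decay exponentially.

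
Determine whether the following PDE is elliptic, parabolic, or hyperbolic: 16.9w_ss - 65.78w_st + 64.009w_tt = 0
Coefficients: A = 16.9, B = -65.78, C = 64.009. B² - 4AC = 0, which is zero, so the equation is parabolic.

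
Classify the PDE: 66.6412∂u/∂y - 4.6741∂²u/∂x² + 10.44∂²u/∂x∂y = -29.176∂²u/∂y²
Rewriting in standard form: -4.6741∂²u/∂x² + 10.44∂²u/∂x∂y + 29.176∂²u/∂y² + 66.6412∂u/∂y = 0. A = -4.6741, B = 10.44, C = 29.176. Discriminant B² - 4AC = 654.4797664. Since 654.4797664 > 0, hyperbolic.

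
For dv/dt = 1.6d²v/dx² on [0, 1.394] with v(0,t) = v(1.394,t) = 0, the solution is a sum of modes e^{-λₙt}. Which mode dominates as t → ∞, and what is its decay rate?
Eigenvalues: λₙ = 1.6n²π²/1.394².
First three modes:
  n=1: λ₁ = 1.6π²/1.394² ≈ 8.126
  n=2: λ₂ = 6.4π²/1.394² ≈ 32.505 (4× faster decay)
  n=3: λ₃ = 14.4π²/1.394² ≈ 73.137 (9× faster decay)
As t → ∞, higher modes decay exponentially faster. The n=1 mode dominates: v ~ c₁ sin(πx/1.394) e^{-λ₁t}.
Decay rate: λ₁ = 1.6π²/1.394² ≈ 8.126.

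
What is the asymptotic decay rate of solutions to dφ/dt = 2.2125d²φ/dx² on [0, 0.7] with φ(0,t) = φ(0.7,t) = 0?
Eigenvalues: λₙ = 2.2125n²π²/0.7².
First three modes:
  n=1: λ₁ = 2.2125π²/0.7² ≈ 44.564
  n=2: λ₂ = 8.85π²/0.7² ≈ 178.257 (4× faster decay)
  n=3: λ₃ = 19.9125π²/0.7² ≈ 401.079 (9× faster decay)
As t → ∞, higher modes decay exponentially faster. The n=1 mode dominates: φ ~ c₁ sin(πx/0.7) e^{-λ₁t}.
Decay rate: λ₁ = 2.2125π²/0.7² ≈ 44.564.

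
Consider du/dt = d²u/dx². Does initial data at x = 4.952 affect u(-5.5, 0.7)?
Yes, for any finite x. The heat equation has infinite propagation speed, so all initial data affects all points at any t > 0.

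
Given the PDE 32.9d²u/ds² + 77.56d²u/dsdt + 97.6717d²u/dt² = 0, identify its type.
The second-order coefficients are A = 32.9, B = 77.56, C = 97.6717. Since B² - 4AC = -6838.04212 < 0, this is an elliptic PDE.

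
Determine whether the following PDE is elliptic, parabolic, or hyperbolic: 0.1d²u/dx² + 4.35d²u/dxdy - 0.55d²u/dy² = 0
Coefficients: A = 0.1, B = 4.35, C = -0.55. B² - 4AC = 19.1425, which is positive, so the equation is hyperbolic.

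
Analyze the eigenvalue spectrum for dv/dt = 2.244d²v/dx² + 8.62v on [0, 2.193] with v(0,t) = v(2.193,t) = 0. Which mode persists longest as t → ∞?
Eigenvalues: λₙ = 2.244n²π²/2.193² - 8.62.
First three modes:
  n=1: λ₁ = 2.244π²/2.193² - 8.62 ≈ -4.015
  n=2: λ₂ = 8.976π²/2.193² - 8.62 ≈ 9.801
  n=3: λ₃ = 20.196π²/2.193² - 8.62 ≈ 32.826
Since 2.244π²/2.193² ≈ 4.605 < 8.62, λ₁ < 0.
The n=1 mode grows fastest (−λₙ is largest for n=1) → dominates.
Asymptotic: v ~ c₁ sin(πx/2.193) e^{4.015t} (exponential growth at rate −λ₁ ≈ 4.015).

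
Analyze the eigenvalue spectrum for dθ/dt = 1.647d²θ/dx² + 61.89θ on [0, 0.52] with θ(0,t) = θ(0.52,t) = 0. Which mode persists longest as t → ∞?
Eigenvalues: λₙ = 1.647n²π²/0.52² - 61.89.
First three modes:
  n=1: λ₁ = 1.647π²/0.52² - 61.89 ≈ -1.774
  n=2: λ₂ = 6.588π²/0.52² - 61.89 ≈ 178.572
  n=3: λ₃ = 14.823π²/0.52² - 61.89 ≈ 479.15
Since 1.647π²/0.52² ≈ 60.116 < 61.89, λ₁ < 0.
The n=1 mode grows fastest (−λₙ is largest for n=1) → dominates.
Asymptotic: θ ~ c₁ sin(πx/0.52) e^{1.774t} (exponential growth at rate −λ₁ ≈ 1.774).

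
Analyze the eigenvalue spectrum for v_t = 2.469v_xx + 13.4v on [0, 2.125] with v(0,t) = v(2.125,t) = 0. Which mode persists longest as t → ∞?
Eigenvalues: λₙ = 2.469n²π²/2.125² - 13.4.
First three modes:
  n=1: λ₁ = 2.469π²/2.125² - 13.4 ≈ -8.004
  n=2: λ₂ = 9.876π²/2.125² - 13.4 ≈ 8.186
  n=3: λ₃ = 22.221π²/2.125² - 13.4 ≈ 35.167
Since 2.469π²/2.125² ≈ 5.396 < 13.4, λ₁ < 0.
The n=1 mode grows fastest (−λₙ is largest for n=1) → dominates.
Asymptotic: v ~ c₁ sin(πx/2.125) e^{8.004t} (exponential growth at rate −λ₁ ≈ 8.004).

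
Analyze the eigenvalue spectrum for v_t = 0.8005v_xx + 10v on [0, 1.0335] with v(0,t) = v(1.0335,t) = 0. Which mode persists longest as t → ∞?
Eigenvalues: λₙ = 0.8005n²π²/1.0335² - 10.
First three modes:
  n=1: λ₁ = 0.8005π²/1.0335² - 10 ≈ -2.603
  n=2: λ₂ = 3.202π²/1.0335² - 10 ≈ 19.587
  n=3: λ₃ = 7.2045π²/1.0335² - 10 ≈ 56.571
Since 0.8005π²/1.0335² ≈ 7.397 < 10, λ₁ < 0.
The n=1 mode grows fastest (−λₙ is largest for n=1) → dominates.
Asymptotic: v ~ c₁ sin(πx/1.0335) e^{2.603t} (exponential growth at rate −λ₁ ≈ 2.603).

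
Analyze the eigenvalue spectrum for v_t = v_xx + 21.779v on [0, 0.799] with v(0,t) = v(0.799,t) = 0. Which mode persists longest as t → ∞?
Eigenvalues: λₙ = n²π²/0.799² - 21.779.
First three modes:
  n=1: λ₁ = π²/0.799² - 21.779 ≈ -6.319
  n=2: λ₂ = 4π²/0.799² - 21.779 ≈ 40.061
  n=3: λ₃ = 9π²/0.799² - 21.779 ≈ 117.36
Since π²/0.799² ≈ 15.46 < 21.779, λ₁ < 0.
The n=1 mode grows fastest (−λₙ is largest for n=1) → dominates.
Asymptotic: v ~ c₁ sin(πx/0.799) e^{6.319t} (exponential growth at rate −λ₁ ≈ 6.319).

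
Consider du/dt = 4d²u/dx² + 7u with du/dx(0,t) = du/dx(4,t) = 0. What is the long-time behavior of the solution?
As t → ∞, u grows unboundedly. With Neumann BCs the constant mode has diffusion eigenvalue 0, so any r > 0 makes it grow like e^(7t); solution grows exponentially.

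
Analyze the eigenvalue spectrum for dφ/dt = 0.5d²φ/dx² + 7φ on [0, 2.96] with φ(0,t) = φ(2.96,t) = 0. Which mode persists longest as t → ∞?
Eigenvalues: λₙ = 0.5n²π²/2.96² - 7.
First three modes:
  n=1: λ₁ = 0.5π²/2.96² - 7 ≈ -6.437
  n=2: λ₂ = 2π²/2.96² - 7 ≈ -4.747
  n=3: λ₃ = 4.5π²/2.96² - 7 ≈ -1.931
Since 0.5π²/2.96² ≈ 0.563 < 7, λ₁ < 0.
The n=1 mode grows fastest (−λₙ is largest for n=1) → dominates.
Asymptotic: φ ~ c₁ sin(πx/2.96) e^{6.437t} (exponential growth at rate −λ₁ ≈ 6.437).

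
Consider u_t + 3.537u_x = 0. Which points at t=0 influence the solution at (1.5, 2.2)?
A single point: x = -6.2814. The characteristic through (1.5, 2.2) is x - 3.537t = const, so x = 1.5 - 3.537·2.2 = -6.2814.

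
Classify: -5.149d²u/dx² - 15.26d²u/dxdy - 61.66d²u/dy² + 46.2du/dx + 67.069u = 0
Elliptic (discriminant = -1037.08176).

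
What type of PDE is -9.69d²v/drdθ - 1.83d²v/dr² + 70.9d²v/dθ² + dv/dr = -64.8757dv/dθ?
Rewriting in standard form: -1.83d²v/dr² - 9.69d²v/drdθ + 70.9d²v/dθ² + dv/dr + 64.8757dv/dθ = 0. With A = -1.83, B = -9.69, C = 70.9, the discriminant is 612.8841. This is a hyperbolic PDE.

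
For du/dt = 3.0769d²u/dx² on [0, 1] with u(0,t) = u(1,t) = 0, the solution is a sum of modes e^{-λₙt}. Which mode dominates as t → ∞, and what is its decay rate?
Eigenvalues: λₙ = 3.0769n²π².
First three modes:
  n=1: λ₁ = 3.0769π² ≈ 30.368
  n=2: λ₂ = 12.3076π² ≈ 121.471 (4× faster decay)
  n=3: λ₃ = 27.6921π² ≈ 273.31 (9× faster decay)
As t → ∞, higher modes decay exponentially faster. The n=1 mode dominates: u ~ c₁ sin(πx) e^{-λ₁t}.
Decay rate: λ₁ = 3.0769π² ≈ 30.368.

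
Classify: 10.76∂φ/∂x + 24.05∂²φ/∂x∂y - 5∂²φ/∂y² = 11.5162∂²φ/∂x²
Rewriting in standard form: -11.5162∂²φ/∂x² + 24.05∂²φ/∂x∂y - 5∂²φ/∂y² + 10.76∂φ/∂x = 0. Hyperbolic (discriminant = 348.0785).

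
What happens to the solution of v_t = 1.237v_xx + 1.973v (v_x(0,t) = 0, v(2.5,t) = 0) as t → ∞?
v grows unboundedly. Reaction dominates diffusion (r=1.973 > κπ²/(4L²)≈0.49); solution grows exponentially.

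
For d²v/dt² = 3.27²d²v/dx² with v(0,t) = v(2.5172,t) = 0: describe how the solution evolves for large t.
v oscillates (no decay). Energy is conserved; the solution oscillates indefinitely as standing waves.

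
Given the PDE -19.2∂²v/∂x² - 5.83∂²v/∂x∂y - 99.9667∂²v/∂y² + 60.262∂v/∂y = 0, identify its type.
The second-order coefficients are A = -19.2, B = -5.83, C = -99.9667. Since B² - 4AC = -7643.45366 < 0, this is an elliptic PDE.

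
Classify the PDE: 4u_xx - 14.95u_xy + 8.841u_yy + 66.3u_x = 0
A = 4, B = -14.95, C = 8.841. Discriminant B² - 4AC = 82.0465. Since 82.0465 > 0, hyperbolic.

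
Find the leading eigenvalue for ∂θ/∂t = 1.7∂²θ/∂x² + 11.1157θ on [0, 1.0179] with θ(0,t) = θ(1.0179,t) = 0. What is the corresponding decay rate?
Eigenvalues: λₙ = 1.7n²π²/1.0179² - 11.1157.
First three modes:
  n=1: λ₁ = 1.7π²/1.0179² - 11.1157 ≈ 5.078
  n=2: λ₂ = 6.8π²/1.0179² - 11.1157 ≈ 53.658
  n=3: λ₃ = 15.3π²/1.0179² - 11.1157 ≈ 134.625
Since 1.7π²/1.0179² ≈ 16.193 > 11.1157, all λₙ > 0.
The n=1 mode decays slowest → dominates as t → ∞.
Asymptotic: θ ~ c₁ sin(πx/1.0179) e^{-λ₁t} with decay rate λ₁ ≈ 5.078.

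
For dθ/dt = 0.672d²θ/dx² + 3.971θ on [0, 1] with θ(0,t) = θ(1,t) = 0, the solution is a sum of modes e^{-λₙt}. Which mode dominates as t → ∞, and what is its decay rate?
Eigenvalues: λₙ = 0.672n²π²/1² - 3.971.
First three modes:
  n=1: λ₁ = 0.672π² - 3.971 ≈ 2.661
  n=2: λ₂ = 2.688π² - 3.971 ≈ 22.558
  n=3: λ₃ = 6.048π² - 3.971 ≈ 55.72
Since 0.672π² ≈ 6.632 > 3.971, all λₙ > 0.
The n=1 mode decays slowest → dominates as t → ∞.
Asymptotic: θ ~ c₁ sin(πx/1) e^{-λ₁t} with decay rate λ₁ ≈ 2.661.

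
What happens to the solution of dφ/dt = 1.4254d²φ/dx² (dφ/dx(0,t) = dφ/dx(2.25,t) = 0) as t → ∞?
φ → constant (steady state). Heat is conserved (no flux at boundaries); solution approaches the spatial average.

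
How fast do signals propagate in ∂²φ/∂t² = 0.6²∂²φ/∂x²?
Speed = 0.6. Information travels along characteristics x = x₀ ± 0.6t.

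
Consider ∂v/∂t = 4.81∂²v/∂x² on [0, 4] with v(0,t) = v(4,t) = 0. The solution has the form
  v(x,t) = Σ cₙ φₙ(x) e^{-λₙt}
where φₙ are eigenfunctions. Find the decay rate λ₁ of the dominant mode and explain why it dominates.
Eigenvalues: λₙ = 4.81n²π²/4².
First three modes:
  n=1: λ₁ = 4.81π²/4² ≈ 2.967
  n=2: λ₂ = 19.24π²/4² ≈ 11.868 (4× faster decay)
  n=3: λ₃ = 43.29π²/4² ≈ 26.703 (9× faster decay)
As t → ∞, higher modes decay exponentially faster. The n=1 mode dominates: v ~ c₁ sin(πx/4) e^{-λ₁t}.
Decay rate: λ₁ = 4.81π²/4² ≈ 2.967.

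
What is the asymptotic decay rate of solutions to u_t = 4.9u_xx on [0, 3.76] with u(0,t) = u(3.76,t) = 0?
Eigenvalues: λₙ = 4.9n²π²/3.76².
First three modes:
  n=1: λ₁ = 4.9π²/3.76² ≈ 3.421
  n=2: λ₂ = 19.6π²/3.76² ≈ 13.683 (4× faster decay)
  n=3: λ₃ = 44.1π²/3.76² ≈ 30.787 (9× faster decay)
As t → ∞, higher modes decay exponentially faster. The n=1 mode dominates: u ~ c₁ sin(πx/3.76) e^{-λ₁t}.
Decay rate: λ₁ = 4.9π²/3.76² ≈ 3.421.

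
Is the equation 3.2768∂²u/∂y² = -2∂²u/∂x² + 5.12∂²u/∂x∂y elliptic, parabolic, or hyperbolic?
Rewriting in standard form: 2∂²u/∂x² - 5.12∂²u/∂x∂y + 3.2768∂²u/∂y² = 0. Computing B² - 4AC with A = 2, B = -5.12, C = 3.2768: discriminant = 0 (zero). Answer: parabolic.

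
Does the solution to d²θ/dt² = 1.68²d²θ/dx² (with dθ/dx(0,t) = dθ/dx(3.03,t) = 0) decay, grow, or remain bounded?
θ oscillates about a mean that drifts linearly in t (generically unbounded; no decay). There is no damping, so the nonconstant modes persist as standing waves (energy conserved, no decay). But with Neumann conditions at both ends the constant mode has eigenvalue 0: the spatial mean M(t) of θ satisfies M'' = 0, so M(t) = M(0) + M'(0)·t. Unless the initial velocity has zero mean (∫θ_t(x,0)dx = 0), the solution grows linearly in t (unbounded, though not exponentially); if it does have zero mean, the solution stays bounded and simply oscillates.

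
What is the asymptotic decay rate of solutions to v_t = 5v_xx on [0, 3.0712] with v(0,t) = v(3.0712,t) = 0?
Eigenvalues: λₙ = 5n²π²/3.0712².
First three modes:
  n=1: λ₁ = 5π²/3.0712² ≈ 5.232
  n=2: λ₂ = 20π²/3.0712² ≈ 20.927 (4× faster decay)
  n=3: λ₃ = 45π²/3.0712² ≈ 47.086 (9× faster decay)
As t → ∞, higher modes decay exponentially faster. The n=1 mode dominates: v ~ c₁ sin(πx/3.0712) e^{-λ₁t}.
Decay rate: λ₁ = 5π²/3.0712² ≈ 5.232.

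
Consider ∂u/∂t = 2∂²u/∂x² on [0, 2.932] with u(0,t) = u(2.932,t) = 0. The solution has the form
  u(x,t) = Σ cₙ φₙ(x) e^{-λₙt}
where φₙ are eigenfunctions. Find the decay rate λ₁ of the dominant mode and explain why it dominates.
Eigenvalues: λₙ = 2n²π²/2.932².
First three modes:
  n=1: λ₁ = 2π²/2.932² ≈ 2.296
  n=2: λ₂ = 8π²/2.932² ≈ 9.185 (4× faster decay)
  n=3: λ₃ = 18π²/2.932² ≈ 20.665 (9× faster decay)
As t → ∞, higher modes decay exponentially faster. The n=1 mode dominates: u ~ c₁ sin(πx/2.932) e^{-λ₁t}.
Decay rate: λ₁ = 2π²/2.932² ≈ 2.296.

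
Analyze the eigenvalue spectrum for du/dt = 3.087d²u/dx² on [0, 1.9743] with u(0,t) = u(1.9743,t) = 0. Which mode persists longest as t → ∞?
Eigenvalues: λₙ = 3.087n²π²/1.9743².
First three modes:
  n=1: λ₁ = 3.087π²/1.9743² ≈ 7.816
  n=2: λ₂ = 12.348π²/1.9743² ≈ 31.266 (4× faster decay)
  n=3: λ₃ = 27.783π²/1.9743² ≈ 70.348 (9× faster decay)
As t → ∞, higher modes decay exponentially faster. The n=1 mode dominates: u ~ c₁ sin(πx/1.9743) e^{-λ₁t}.
Decay rate: λ₁ = 3.087π²/1.9743² ≈ 7.816.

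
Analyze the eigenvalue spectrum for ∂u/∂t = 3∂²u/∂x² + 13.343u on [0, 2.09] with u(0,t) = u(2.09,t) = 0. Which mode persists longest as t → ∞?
Eigenvalues: λₙ = 3n²π²/2.09² - 13.343.
First three modes:
  n=1: λ₁ = 3π²/2.09² - 13.343 ≈ -6.565
  n=2: λ₂ = 12π²/2.09² - 13.343 ≈ 13.771
  n=3: λ₃ = 27π²/2.09² - 13.343 ≈ 47.663
Since 3π²/2.09² ≈ 6.778 < 13.343, λ₁ < 0.
The n=1 mode grows fastest (−λₙ is largest for n=1) → dominates.
Asymptotic: u ~ c₁ sin(πx/2.09) e^{6.565t} (exponential growth at rate −λ₁ ≈ 6.565).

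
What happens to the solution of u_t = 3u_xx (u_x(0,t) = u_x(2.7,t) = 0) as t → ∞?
u → constant (steady state). Heat is conserved (no flux at boundaries); solution approaches the spatial average.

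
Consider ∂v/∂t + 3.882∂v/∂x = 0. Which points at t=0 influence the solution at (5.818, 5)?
A single point: x = -13.592. The characteristic through (5.818, 5) is x - 3.882t = const, so x = 5.818 - 3.882·5 = -13.592.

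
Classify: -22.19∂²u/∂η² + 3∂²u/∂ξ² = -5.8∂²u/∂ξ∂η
Rewriting in standard form: 3∂²u/∂ξ² + 5.8∂²u/∂ξ∂η - 22.19∂²u/∂η² = 0. Hyperbolic (discriminant = 299.92).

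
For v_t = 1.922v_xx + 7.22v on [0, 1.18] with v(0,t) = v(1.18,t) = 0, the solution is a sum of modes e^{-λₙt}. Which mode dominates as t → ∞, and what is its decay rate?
Eigenvalues: λₙ = 1.922n²π²/1.18² - 7.22.
First three modes:
  n=1: λ₁ = 1.922π²/1.18² - 7.22 ≈ 6.404
  n=2: λ₂ = 7.688π²/1.18² - 7.22 ≈ 47.274
  n=3: λ₃ = 17.298π²/1.18² - 7.22 ≈ 115.392
Since 1.922π²/1.18² ≈ 13.624 > 7.22, all λₙ > 0.
The n=1 mode decays slowest → dominates as t → ∞.
Asymptotic: v ~ c₁ sin(πx/1.18) e^{-λ₁t} with decay rate λ₁ ≈ 6.404.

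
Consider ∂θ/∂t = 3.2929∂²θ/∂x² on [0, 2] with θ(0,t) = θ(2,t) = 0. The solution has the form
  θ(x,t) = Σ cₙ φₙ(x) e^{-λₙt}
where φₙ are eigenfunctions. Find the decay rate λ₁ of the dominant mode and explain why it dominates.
Eigenvalues: λₙ = 3.2929n²π²/2².
First three modes:
  n=1: λ₁ = 3.2929π²/2² ≈ 8.125
  n=2: λ₂ = 13.1716π²/2² ≈ 32.5 (4× faster decay)
  n=3: λ₃ = 29.6361π²/2² ≈ 73.124 (9× faster decay)
As t → ∞, higher modes decay exponentially faster. The n=1 mode dominates: θ ~ c₁ sin(πx/2) e^{-λ₁t}.
Decay rate: λ₁ = 3.2929π²/2² ≈ 8.125.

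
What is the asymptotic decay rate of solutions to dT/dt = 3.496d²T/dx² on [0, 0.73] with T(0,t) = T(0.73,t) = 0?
Eigenvalues: λₙ = 3.496n²π²/0.73².
First three modes:
  n=1: λ₁ = 3.496π²/0.73² ≈ 64.748
  n=2: λ₂ = 13.984π²/0.73² ≈ 258.991 (4× faster decay)
  n=3: λ₃ = 31.464π²/0.73² ≈ 582.731 (9× faster decay)
As t → ∞, higher modes decay exponentially faster. The n=1 mode dominates: T ~ c₁ sin(πx/0.73) e^{-λ₁t}.
Decay rate: λ₁ = 3.496π²/0.73² ≈ 64.748.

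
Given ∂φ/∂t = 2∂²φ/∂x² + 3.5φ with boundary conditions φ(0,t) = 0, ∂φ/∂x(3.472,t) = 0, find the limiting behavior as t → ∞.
φ grows unboundedly. Reaction dominates diffusion (r=3.5 > κπ²/(4L²)≈0.41); solution grows exponentially.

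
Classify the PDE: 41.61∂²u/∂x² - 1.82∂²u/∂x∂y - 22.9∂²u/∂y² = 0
A = 41.61, B = -1.82, C = -22.9. Discriminant B² - 4AC = 3814.7884. Since 3814.7884 > 0, hyperbolic.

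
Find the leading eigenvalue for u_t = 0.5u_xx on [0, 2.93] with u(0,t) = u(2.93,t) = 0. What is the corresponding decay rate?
Eigenvalues: λₙ = 0.5n²π²/2.93².
First three modes:
  n=1: λ₁ = 0.5π²/2.93² ≈ 0.575
  n=2: λ₂ = 2π²/2.93² ≈ 2.299 (4× faster decay)
  n=3: λ₃ = 4.5π²/2.93² ≈ 5.173 (9× faster decay)
As t → ∞, higher modes decay exponentially faster. The n=1 mode dominates: u ~ c₁ sin(πx/2.93) e^{-λ₁t}.
Decay rate: λ₁ = 0.5π²/2.93² ≈ 0.575.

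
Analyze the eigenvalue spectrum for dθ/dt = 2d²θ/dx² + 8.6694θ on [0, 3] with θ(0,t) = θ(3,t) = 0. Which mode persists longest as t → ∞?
Eigenvalues: λₙ = 2n²π²/3² - 8.6694.
First three modes:
  n=1: λ₁ = 2π²/3² - 8.6694 ≈ -6.476
  n=2: λ₂ = 8π²/3² - 8.6694 ≈ 0.104
  n=3: λ₃ = 18π²/3² - 8.6694 ≈ 11.07
Since 2π²/3² ≈ 2.193 < 8.6694, λ₁ < 0.
The n=1 mode grows fastest (−λₙ is largest for n=1) → dominates.
Asymptotic: θ ~ c₁ sin(πx/3) e^{6.476t} (exponential growth at rate −λ₁ ≈ 6.476).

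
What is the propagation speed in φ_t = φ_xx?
Infinite. The heat equation is parabolic, not hyperbolic, so disturbances propagate instantly.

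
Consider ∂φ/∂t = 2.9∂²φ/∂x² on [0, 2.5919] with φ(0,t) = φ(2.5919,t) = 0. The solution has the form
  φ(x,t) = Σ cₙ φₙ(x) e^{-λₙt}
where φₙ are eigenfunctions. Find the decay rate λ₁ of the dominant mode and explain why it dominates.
Eigenvalues: λₙ = 2.9n²π²/2.5919².
First three modes:
  n=1: λ₁ = 2.9π²/2.5919² ≈ 4.261
  n=2: λ₂ = 11.6π²/2.5919² ≈ 17.042 (4× faster decay)
  n=3: λ₃ = 26.1π²/2.5919² ≈ 38.345 (9× faster decay)
As t → ∞, higher modes decay exponentially faster. The n=1 mode dominates: φ ~ c₁ sin(πx/2.5919) e^{-λ₁t}.
Decay rate: λ₁ = 2.9π²/2.5919² ≈ 4.261.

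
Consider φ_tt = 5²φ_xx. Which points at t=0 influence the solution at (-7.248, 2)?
Domain of dependence: [-17.248, 2.752]. Signals travel at speed 5, so data within |x - -7.248| ≤ 5·2 = 10 can reach the point.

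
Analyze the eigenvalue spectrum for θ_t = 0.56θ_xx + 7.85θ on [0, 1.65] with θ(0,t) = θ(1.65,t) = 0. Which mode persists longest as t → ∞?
Eigenvalues: λₙ = 0.56n²π²/1.65² - 7.85.
First three modes:
  n=1: λ₁ = 0.56π²/1.65² - 7.85 ≈ -5.82
  n=2: λ₂ = 2.24π²/1.65² - 7.85 ≈ 0.27
  n=3: λ₃ = 5.04π²/1.65² - 7.85 ≈ 10.421
Since 0.56π²/1.65² ≈ 2.03 < 7.85, λ₁ < 0.
The n=1 mode grows fastest (−λₙ is largest for n=1) → dominates.
Asymptotic: θ ~ c₁ sin(πx/1.65) e^{5.82t} (exponential growth at rate −λ₁ ≈ 5.82).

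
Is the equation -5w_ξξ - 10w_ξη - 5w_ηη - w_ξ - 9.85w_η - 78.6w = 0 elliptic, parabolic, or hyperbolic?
Computing B² - 4AC with A = -5, B = -10, C = -5: discriminant = 0 (zero). Answer: parabolic.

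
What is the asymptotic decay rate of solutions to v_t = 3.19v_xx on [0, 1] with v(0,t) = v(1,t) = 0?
Eigenvalues: λₙ = 3.19n²π².
First three modes:
  n=1: λ₁ = 3.19π² ≈ 31.484
  n=2: λ₂ = 12.76π² ≈ 125.936 (4× faster decay)
  n=3: λ₃ = 28.71π² ≈ 283.356 (9× faster decay)
As t → ∞, higher modes decay exponentially faster. The n=1 mode dominates: v ~ c₁ sin(πx) e^{-λ₁t}.
Decay rate: λ₁ = 3.19π² ≈ 31.484.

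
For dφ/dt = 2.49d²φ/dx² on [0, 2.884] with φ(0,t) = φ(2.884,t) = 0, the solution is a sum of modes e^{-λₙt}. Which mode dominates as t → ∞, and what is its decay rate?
Eigenvalues: λₙ = 2.49n²π²/2.884².
First three modes:
  n=1: λ₁ = 2.49π²/2.884² ≈ 2.955
  n=2: λ₂ = 9.96π²/2.884² ≈ 11.819 (4× faster decay)
  n=3: λ₃ = 22.41π²/2.884² ≈ 26.592 (9× faster decay)
As t → ∞, higher modes decay exponentially faster. The n=1 mode dominates: φ ~ c₁ sin(πx/2.884) e^{-λ₁t}.
Decay rate: λ₁ = 2.49π²/2.884² ≈ 2.955.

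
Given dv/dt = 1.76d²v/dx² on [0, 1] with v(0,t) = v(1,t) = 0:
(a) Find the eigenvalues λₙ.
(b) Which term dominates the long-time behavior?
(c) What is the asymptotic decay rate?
Eigenvalues: λₙ = 1.76n²π².
First three modes:
  n=1: λ₁ = 1.76π² ≈ 17.371
  n=2: λ₂ = 7.04π² ≈ 69.482 (4× faster decay)
  n=3: λ₃ = 15.84π² ≈ 156.335 (9× faster decay)
As t → ∞, higher modes decay exponentially faster. The n=1 mode dominates: v ~ c₁ sin(πx) e^{-λ₁t}.
Decay rate: λ₁ = 1.76π² ≈ 17.371.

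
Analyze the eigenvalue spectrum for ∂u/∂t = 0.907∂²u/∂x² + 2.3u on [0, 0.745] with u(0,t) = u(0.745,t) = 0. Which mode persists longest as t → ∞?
Eigenvalues: λₙ = 0.907n²π²/0.745² - 2.3.
First three modes:
  n=1: λ₁ = 0.907π²/0.745² - 2.3 ≈ 13.829
  n=2: λ₂ = 3.628π²/0.745² - 2.3 ≈ 62.214
  n=3: λ₃ = 8.163π²/0.745² - 2.3 ≈ 142.857
Since 0.907π²/0.745² ≈ 16.129 > 2.3, all λₙ > 0.
The n=1 mode decays slowest → dominates as t → ∞.
Asymptotic: u ~ c₁ sin(πx/0.745) e^{-λ₁t} with decay rate λ₁ ≈ 13.829.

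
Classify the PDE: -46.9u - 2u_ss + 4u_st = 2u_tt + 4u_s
Rewriting in standard form: -2u_ss + 4u_st - 2u_tt - 4u_s - 46.9u = 0. A = -2, B = 4, C = -2. Discriminant B² - 4AC = 0. Since 0 = 0, parabolic.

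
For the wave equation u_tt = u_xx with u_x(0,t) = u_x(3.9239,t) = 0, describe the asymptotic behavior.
u oscillates about a mean that drifts linearly in t (generically unbounded; no decay). There is no damping, so the nonconstant modes persist as standing waves (energy conserved, no decay). But with Neumann conditions at both ends the constant mode has eigenvalue 0: the spatial mean M(t) of u satisfies M'' = 0, so M(t) = M(0) + M'(0)·t. Unless the initial velocity has zero mean (∫u_t(x,0)dx = 0), the solution grows linearly in t (unbounded, though not exponentially); if it does have zero mean, the solution stays bounded and simply oscillates.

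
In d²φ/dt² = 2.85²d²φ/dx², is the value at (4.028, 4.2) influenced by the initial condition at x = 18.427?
No. The domain of dependence is [-7.942, 15.998], and 18.427 is outside this interval.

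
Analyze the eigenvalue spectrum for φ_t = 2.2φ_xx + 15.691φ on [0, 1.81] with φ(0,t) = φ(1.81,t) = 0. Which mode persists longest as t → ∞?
Eigenvalues: λₙ = 2.2n²π²/1.81² - 15.691.
First three modes:
  n=1: λ₁ = 2.2π²/1.81² - 15.691 ≈ -9.063
  n=2: λ₂ = 8.8π²/1.81² - 15.691 ≈ 10.82
  n=3: λ₃ = 19.8π²/1.81² - 15.691 ≈ 43.959
Since 2.2π²/1.81² ≈ 6.628 < 15.691, λ₁ < 0.
The n=1 mode grows fastest (−λₙ is largest for n=1) → dominates.
Asymptotic: φ ~ c₁ sin(πx/1.81) e^{9.063t} (exponential growth at rate −λ₁ ≈ 9.063).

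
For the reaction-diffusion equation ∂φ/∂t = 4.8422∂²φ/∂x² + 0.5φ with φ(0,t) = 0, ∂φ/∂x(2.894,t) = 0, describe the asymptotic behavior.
φ → 0. Diffusion dominates reaction (r=0.5 < κπ²/(4L²)≈1.43); solution decays.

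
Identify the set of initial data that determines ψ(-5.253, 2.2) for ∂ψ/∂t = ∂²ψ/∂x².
The entire real line. The heat equation has infinite propagation speed: any initial disturbance instantly affects all points (though exponentially small far away).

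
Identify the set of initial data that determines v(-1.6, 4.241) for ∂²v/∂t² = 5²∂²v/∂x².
Domain of dependence: [-22.805, 19.605]. Signals travel at speed 5, so data within |x - -1.6| ≤ 5·4.241 = 21.205 can reach the point.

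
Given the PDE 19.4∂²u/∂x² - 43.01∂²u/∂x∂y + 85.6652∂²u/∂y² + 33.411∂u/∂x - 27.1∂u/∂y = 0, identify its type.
The second-order coefficients are A = 19.4, B = -43.01, C = 85.6652. Since B² - 4AC = -4797.75942 < 0, this is an elliptic PDE.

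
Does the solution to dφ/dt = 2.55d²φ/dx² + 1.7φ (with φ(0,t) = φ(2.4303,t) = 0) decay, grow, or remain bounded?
φ → 0. Diffusion dominates reaction (r=1.7 < κπ²/L²≈4.26); solution decays.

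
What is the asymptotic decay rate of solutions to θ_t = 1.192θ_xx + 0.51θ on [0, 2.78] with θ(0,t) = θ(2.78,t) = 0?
Eigenvalues: λₙ = 1.192n²π²/2.78² - 0.51.
First three modes:
  n=1: λ₁ = 1.192π²/2.78² - 0.51 ≈ 1.012
  n=2: λ₂ = 4.768π²/2.78² - 0.51 ≈ 5.579
  n=3: λ₃ = 10.728π²/2.78² - 0.51 ≈ 13.19
Since 1.192π²/2.78² ≈ 1.522 > 0.51, all λₙ > 0.
The n=1 mode decays slowest → dominates as t → ∞.
Asymptotic: θ ~ c₁ sin(πx/2.78) e^{-λ₁t} with decay rate λ₁ ≈ 1.012.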